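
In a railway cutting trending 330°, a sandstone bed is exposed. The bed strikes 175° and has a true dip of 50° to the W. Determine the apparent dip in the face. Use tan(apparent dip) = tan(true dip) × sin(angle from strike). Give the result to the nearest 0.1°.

Angle between strike (175°) and section (330°): β = 25°.
tan α = tan 50° × sin 25° = 1.1918 × 0.4226 = 0.5037
α = arctan(0.5037) = 26.73°

26.7°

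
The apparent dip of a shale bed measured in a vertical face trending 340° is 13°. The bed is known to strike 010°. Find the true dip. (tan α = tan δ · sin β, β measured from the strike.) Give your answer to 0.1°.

24.8°

The section is 30° from the strike.
tan(true dip) = tan 13° / sin 30° = 0.4617
δ = arctan(0.4617) = 24.78°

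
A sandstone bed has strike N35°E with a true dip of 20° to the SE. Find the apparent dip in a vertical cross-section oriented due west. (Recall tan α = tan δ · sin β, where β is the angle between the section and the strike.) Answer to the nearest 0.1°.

16.6°

Angle between strike (N35°E) and section (due west): β = 55°.
tan(apparent dip) = tan 20° · sin 55° = 0.2981
α = arctan(0.2981) = 16.60°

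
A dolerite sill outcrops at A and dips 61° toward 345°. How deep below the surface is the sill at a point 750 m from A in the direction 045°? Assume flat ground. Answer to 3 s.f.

677 m

The hole lies 60° from the dip direction, so the down-dip offset is 750 × cos 60° = 375.00 m.
Depth = down-dip offset × tan(dip) = 375.00 × tan 61° = 375.00 × 1.8040
Depth = 676.52 m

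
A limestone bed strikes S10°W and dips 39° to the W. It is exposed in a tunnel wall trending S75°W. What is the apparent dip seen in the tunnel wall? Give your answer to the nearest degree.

36°

Angle between strike (S10°W) and section (S75°W): β = 65°.
tan(apparent dip) = tan 39° · sin 65° = 0.7339
apparent dip = arctan 0.7339 = 36.28°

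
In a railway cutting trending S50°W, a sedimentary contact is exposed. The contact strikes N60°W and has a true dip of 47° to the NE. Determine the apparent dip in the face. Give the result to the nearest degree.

45°

The strike is N60°W and the section trends S50°W; the acute angle between them is β = 70°.
tan(apparent dip) = tan 47° · sin 70° = 1.0077
apparent dip = arctan 1.0077 = 45.22°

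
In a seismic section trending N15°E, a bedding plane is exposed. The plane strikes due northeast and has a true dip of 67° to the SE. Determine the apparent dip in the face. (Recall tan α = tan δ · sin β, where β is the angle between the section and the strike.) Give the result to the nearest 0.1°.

The section lies 30° from the strike.
tan α = tan 67° × sin 30° = 2.3559 × 0.5000 = 1.1779
apparent dip = arctan 1.1779 = 49.67°

49.7°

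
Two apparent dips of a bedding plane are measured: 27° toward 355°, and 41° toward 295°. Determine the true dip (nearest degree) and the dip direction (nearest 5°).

Each apparent-dip line lies in the plane. As unit vectors (x east, y north, z up), v₁ plunges 27°→355° and v₂ plunges 41°→295°.
Cross product v₁ × v₂ gives the pole to the plane: n ∝ (-0.438, 0.260, 0.582).
tan δ = √(n_x²+n_y²)/n_z = 0.509/0.582, so δ = 41.1°.
The horizontal component of n points toward azimuth atan2(n_x, n_y) = 301°, the dip direction.

true dip 41°, dip direction 300°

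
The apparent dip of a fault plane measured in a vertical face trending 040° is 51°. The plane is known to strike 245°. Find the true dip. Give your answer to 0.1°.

The section is 25° from the strike.
tan δ = tan α / sin β = tan 51° / sin 25° = 1.2349 / 0.4226 = 2.9220
δ = arctan(2.9220) = 71.11°

71.1°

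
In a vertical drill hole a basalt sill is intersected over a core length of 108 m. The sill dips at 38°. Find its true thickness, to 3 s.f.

True thickness t = h · cos(dip) = 108 × cos 38°
t = 108 × 0.7880 = 85.105 m

85.1 m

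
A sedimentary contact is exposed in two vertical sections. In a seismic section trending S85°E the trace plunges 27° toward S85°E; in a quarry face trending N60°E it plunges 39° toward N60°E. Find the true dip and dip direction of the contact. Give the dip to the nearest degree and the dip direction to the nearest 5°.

true dip 40°, dip direction 040°

Represent each trace as a vector plunging at its apparent dip toward its trend (east-north-up frame): v₁ = (0.888, -0.078, -0.454), v₂ = (0.673, 0.389, -0.629).
n = v₁ × v₂ = (0.225, 0.253, 0.397) (taken with n_z > 0).
Dip δ = arctan(|n_h|/n_z) = arctan(0.339/0.397) = 40.5°.
Dip direction = atan2(0.225, 0.253) = 42° (azimuth of n's horizontal projection).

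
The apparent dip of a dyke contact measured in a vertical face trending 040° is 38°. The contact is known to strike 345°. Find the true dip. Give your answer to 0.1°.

43.6°

β = acute angle between strike 345° and section 040° = 55°.
tan δ = tan α / sin β = tan 38° / sin 55° = 0.7813 / 0.8192 = 0.9538
δ = arctan(0.9538) = 43.64°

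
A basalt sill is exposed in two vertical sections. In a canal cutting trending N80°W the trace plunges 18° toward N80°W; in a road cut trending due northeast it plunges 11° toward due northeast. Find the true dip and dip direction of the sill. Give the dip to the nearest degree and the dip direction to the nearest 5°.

Represent each trace as a vector plunging at its apparent dip toward its trend (east-north-up frame): v₁ = (-0.937, 0.165, -0.309), v₂ = (0.694, 0.694, -0.191).
n = v₁ × v₂ = (-0.183, 0.393, 0.765) (taken with n_z > 0).
Dip δ = arctan(|n_h|/n_z) = arctan(0.434/0.765) = 29.6°.
Dip direction = atan2(-0.183, 0.393) = 335° (azimuth of n's horizontal projection).

true dip 30°, dip direction 335°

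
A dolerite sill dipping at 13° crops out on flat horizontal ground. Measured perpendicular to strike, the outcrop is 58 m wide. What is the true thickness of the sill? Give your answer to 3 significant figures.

13.0 m

True thickness t = w · sin(dip) = 58 × sin 13°
t = 58 × 0.2250 = 13.047 m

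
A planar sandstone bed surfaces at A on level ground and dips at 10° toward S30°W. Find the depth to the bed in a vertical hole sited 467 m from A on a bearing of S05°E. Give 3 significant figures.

The hole lies 35° from the dip direction, so the down-dip offset is 467 × cos 35° = 382.54 m.
Depth = down-dip offset × tan(dip) = 382.54 × tan 10° = 382.54 × 0.1763
Depth = 67.45 m

67.5 m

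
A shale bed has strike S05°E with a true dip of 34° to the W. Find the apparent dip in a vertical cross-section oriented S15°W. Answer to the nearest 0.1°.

The section lies 20° from the strike.
tan α = tan 34° × sin 20° = 0.6745 × 0.3420 = 0.2307
apparent dip = arctan 0.2307 = 12.99°

13.0°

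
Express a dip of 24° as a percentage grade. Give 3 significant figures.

44.5%

grade % = 100 × tan 24° = 100 × 0.4452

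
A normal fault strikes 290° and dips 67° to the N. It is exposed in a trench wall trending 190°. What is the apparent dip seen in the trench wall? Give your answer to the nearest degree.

The strike is 290° and the section trends 190°; the acute angle between them is β = 80°.
tan α = tan 67° × sin 80° = 2.3559 × 0.9848 = 2.3201
apparent dip = arctan 2.3201 = 66.68°

67°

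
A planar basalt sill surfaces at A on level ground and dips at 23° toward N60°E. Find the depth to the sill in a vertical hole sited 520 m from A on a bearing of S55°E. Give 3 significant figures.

93.3 m

The hole lies 65° from the dip direction, so the down-dip offset is 520 × cos 65° = 219.76 m.
Depth = down-dip offset × tan(dip) = 219.76 × tan 23° = 219.76 × 0.4245
Depth = 93.28 m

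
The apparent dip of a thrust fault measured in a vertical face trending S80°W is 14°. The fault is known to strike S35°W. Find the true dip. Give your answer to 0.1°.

β = acute angle between strike S35°W and section S80°W = 45°.
tan(true dip) = tan 14° / sin 45° = 0.3526
true dip = arctan 0.3526 = 19.42°

19.4°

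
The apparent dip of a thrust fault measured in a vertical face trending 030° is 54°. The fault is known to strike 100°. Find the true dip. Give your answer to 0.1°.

The section is 70° from the strike.
tan δ = tan α / sin β = tan 54° / sin 70° = 1.3764 / 0.9397 = 1.4647
δ = arctan(1.4647) = 55.68°

55.7°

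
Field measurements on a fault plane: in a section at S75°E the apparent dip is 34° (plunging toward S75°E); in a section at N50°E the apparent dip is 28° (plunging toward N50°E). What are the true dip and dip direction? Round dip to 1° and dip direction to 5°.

true dip 35°, dip direction 090°

The two traces are lines in the plane: v₁ = (sin 105°·cos 34°, cos 105°·cos 34°, −sin 34°), v₂ = (sin 50°·cos 28°, cos 50°·cos 28°, −sin 28°).
n = v₁ × v₂ = (0.418, -0.002, 0.600) (taken with n_z > 0).
True dip = arccos(n_z / |n|) = arccos(0.8203) = 34.9°.
The horizontal component of n points toward azimuth atan2(n_x, n_y) = 90°, the dip direction.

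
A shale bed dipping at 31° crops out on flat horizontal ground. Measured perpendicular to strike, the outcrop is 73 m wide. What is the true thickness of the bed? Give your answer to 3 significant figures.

True thickness t = w · sin(dip) = 73 × sin 31°
t = 73 × 0.5150 = 37.598 m

37.6 m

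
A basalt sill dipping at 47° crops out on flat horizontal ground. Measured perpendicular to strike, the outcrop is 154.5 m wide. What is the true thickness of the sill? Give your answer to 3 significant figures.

True thickness t = w · sin(dip) = 154.5 × sin 47°
t = 154.5 × 0.7314 = 112.994 m

113 m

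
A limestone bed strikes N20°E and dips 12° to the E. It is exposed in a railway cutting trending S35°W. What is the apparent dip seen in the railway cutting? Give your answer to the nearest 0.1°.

The section lies 15° from the strike.
tan(apparent dip) = tan 12° · sin 15° = 0.0550
α = arctan(0.0550) = 3.15°

3.1°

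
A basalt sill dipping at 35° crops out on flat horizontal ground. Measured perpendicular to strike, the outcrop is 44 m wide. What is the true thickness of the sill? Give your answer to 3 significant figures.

True thickness t = w · sin(dip) = 44 × sin 35°
t = 44 × 0.5736 = 25.237 m

25.2 m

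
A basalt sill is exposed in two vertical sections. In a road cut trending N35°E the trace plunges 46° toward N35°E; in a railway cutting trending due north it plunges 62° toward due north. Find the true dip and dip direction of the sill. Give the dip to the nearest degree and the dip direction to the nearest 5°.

Represent each trace as a vector plunging at its apparent dip toward its trend (east-north-up frame): v₁ = (0.398, 0.569, -0.719), v₂ = (0.000, 0.469, -0.883).
Cross product v₁ × v₂ gives the pole to the plane: n ∝ (-0.165, 0.352, 0.187).
Dip δ = arctan(|n_h|/n_z) = arctan(0.388/0.187) = 64.3°.
Dip direction = atan2(-0.165, 0.352) = 335° (azimuth of n's horizontal projection).

true dip 64°, dip direction 335°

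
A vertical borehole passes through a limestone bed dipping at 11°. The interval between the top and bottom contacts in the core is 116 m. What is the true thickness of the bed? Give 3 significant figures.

114 m

True thickness t = h · cos(dip) = 116 × cos 11°
t = 116 × 0.9816 = 113.869 m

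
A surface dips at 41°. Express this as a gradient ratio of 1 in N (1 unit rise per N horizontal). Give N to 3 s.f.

1 in 1.15

1 : N means tan θ = 1/N, so N = 1/tan 41° = 1/0.8693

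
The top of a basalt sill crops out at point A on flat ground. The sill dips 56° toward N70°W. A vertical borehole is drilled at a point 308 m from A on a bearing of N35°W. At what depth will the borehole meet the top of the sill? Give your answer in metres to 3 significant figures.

The hole lies 35° from the dip direction, so the down-dip offset is 308 × cos 35° = 252.30 m.
Depth = down-dip offset × tan(dip) = 252.30 × tan 56° = 252.30 × 1.4826
Depth = 374.05 m

374 m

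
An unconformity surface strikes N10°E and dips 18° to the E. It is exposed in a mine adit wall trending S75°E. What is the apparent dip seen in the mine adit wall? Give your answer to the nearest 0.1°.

Angle between strike (N10°E) and section (S75°E): β = 85°.
tan α = tan 18° × sin 85° = 0.3249 × 0.9962 = 0.3237
apparent dip = arctan 0.3237 = 17.94°

17.9°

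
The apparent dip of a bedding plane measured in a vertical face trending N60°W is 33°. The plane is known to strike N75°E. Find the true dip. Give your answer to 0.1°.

42.6°

The section is 45° from the strike.
tan(true dip) = tan 33° / sin 45° = 0.9184
δ = arctan(0.9184) = 42.56°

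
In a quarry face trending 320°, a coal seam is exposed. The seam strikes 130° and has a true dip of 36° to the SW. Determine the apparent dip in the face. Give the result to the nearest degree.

Angle between strike (130°) and section (320°): β = 10°.
tan α = tan 36° × sin 10° = 0.7265 × 0.1736 = 0.1262
α = arctan(0.1262) = 7.19°

7°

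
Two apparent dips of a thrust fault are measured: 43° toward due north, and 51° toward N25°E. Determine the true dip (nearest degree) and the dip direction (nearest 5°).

Represent each trace as a vector plunging at its apparent dip toward its trend (east-north-up frame): v₁ = (0.000, 0.731, -0.682), v₂ = (0.266, 0.570, -0.777).
Cross product v₁ × v₂ gives the pole to the plane: n ∝ (0.179, 0.181, 0.195).
Dip δ = arctan(|n_h|/n_z) = arctan(0.255/0.195) = 52.7°.
The horizontal component of n points toward azimuth atan2(n_x, n_y) = 45°, the dip direction.

true dip 53°, dip direction 045°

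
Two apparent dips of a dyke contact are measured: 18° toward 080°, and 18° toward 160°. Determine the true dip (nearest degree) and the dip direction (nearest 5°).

Each apparent-dip line lies in the plane. As unit vectors (x east, y north, z up), v₁ plunges 18°→080° and v₂ plunges 18°→160°.
n = v₁ × v₂ = (0.327, -0.189, 0.891) (taken with n_z > 0).
True dip = arccos(n_z / |n|) = arccos(0.9206) = 23.0°.
Dip direction = azimuth of (n_x, n_y) = atan2(0.327, -0.189) = 120°.

true dip 23°, dip direction 120°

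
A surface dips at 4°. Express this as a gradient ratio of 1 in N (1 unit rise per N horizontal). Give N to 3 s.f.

1 : N means tan θ = 1/N, so N = 1/tan 4° = 1/0.0699

1 in 14.3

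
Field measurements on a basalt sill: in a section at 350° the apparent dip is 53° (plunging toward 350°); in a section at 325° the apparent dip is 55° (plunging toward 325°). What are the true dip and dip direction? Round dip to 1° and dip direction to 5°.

The two traces are lines in the plane: v₁ = (sin 350°·cos 53°, cos 350°·cos 53°, −sin 53°), v₂ = (sin 325°·cos 55°, cos 325°·cos 55°, −sin 55°).
n = v₁ × v₂ = (-0.110, 0.177, 0.146) (taken with n_z > 0).
tan δ = √(n_x²+n_y²)/n_z = 0.209/0.146, so δ = 55.0°.
Dip direction = azimuth of (n_x, n_y) = atan2(-0.110, 0.177) = 328°.

true dip 55°, dip direction 330°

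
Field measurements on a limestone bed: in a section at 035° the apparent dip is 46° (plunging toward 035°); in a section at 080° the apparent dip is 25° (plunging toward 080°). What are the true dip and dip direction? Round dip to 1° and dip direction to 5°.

Represent each trace as a vector plunging at its apparent dip toward its trend (east-north-up frame): v₁ = (0.398, 0.569, -0.719), v₂ = (0.893, 0.157, -0.423).
n = v₁ × v₂ = (0.127, 0.474, 0.445) (taken with n_z > 0).
Dip δ = arctan(|n_h|/n_z) = arctan(0.490/0.445) = 47.8°.
The horizontal component of n points toward azimuth atan2(n_x, n_y) = 15°, the dip direction.

true dip 48°, dip direction 015°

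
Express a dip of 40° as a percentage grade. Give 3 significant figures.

grade % = 100 × tan 40° = 100 × 0.8391

83.9%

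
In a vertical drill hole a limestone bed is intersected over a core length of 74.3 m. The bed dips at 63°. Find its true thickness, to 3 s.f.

True thickness t = h · cos(dip) = 74.3 × cos 63°
t = 74.3 × 0.4540 = 33.731 m

33.7 m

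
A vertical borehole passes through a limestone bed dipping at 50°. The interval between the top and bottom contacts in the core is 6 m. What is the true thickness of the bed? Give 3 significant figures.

3.86 m

True thickness t = h · cos(dip) = 6 × cos 50°
t = 6 × 0.6428 = 3.857 m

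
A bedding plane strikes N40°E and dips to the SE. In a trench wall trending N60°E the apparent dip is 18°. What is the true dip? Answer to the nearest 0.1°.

43.5°

β = acute angle between strike N40°E and section N60°E = 20°.
tan(true dip) = tan 18° / sin 20° = 0.9500
true dip = arctan 0.9500 = 43.53°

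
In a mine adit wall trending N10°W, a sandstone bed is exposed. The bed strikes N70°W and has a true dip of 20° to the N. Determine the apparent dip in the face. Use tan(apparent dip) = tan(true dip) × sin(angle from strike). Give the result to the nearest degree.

17°

The section lies 60° from the strike.
tan(apparent dip) = tan 20° · sin 60° = 0.3152
apparent dip = arctan 0.3152 = 17.50°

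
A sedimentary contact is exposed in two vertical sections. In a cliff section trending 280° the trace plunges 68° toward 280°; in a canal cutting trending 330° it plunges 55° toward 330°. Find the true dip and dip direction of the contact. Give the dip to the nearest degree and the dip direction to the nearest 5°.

true dip 68°, dip direction 275°

Represent each trace as a vector plunging at its apparent dip toward its trend (east-north-up frame): v₁ = (-0.369, 0.065, -0.927), v₂ = (-0.287, 0.497, -0.819).
n = v₁ × v₂ = (-0.407, 0.036, 0.165) (taken with n_z > 0).
Dip δ = arctan(|n_h|/n_z) = arctan(0.409/0.165) = 68.1°.
Dip direction = azimuth of (n_x, n_y) = atan2(-0.407, 0.036) = 275°.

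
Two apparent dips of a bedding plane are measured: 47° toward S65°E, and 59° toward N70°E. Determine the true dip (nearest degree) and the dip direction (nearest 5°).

true dip 59°, dip direction 065°

Each apparent-dip line lies in the plane. As unit vectors (x east, y north, z up), v₁ plunges 47°→S65°E and v₂ plunges 59°→N70°E.
Cross product v₁ × v₂ gives the pole to the plane: n ∝ (0.376, 0.176, 0.248).
tan δ = √(n_x²+n_y²)/n_z = 0.415/0.248, so δ = 59.1°.
Dip direction = atan2(0.376, 0.176) = 65° (azimuth of n's horizontal projection).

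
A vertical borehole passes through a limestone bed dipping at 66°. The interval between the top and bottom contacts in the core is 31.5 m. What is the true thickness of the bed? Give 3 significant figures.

12.8 m

True thickness t = h · cos(dip) = 31.5 × cos 66°
t = 31.5 × 0.4067 = 12.812 m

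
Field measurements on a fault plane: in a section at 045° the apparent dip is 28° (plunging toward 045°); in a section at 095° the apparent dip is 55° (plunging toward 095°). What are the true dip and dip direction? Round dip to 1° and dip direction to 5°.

true dip 57°, dip direction 115°

The two traces are lines in the plane: v₁ = (sin 45°·cos 28°, cos 45°·cos 28°, −sin 28°), v₂ = (sin 95°·cos 55°, cos 95°·cos 55°, −sin 55°).
n = v₁ × v₂ = (0.535, -0.243, 0.388) (taken with n_z > 0).
tan δ = √(n_x²+n_y²)/n_z = 0.588/0.388, so δ = 56.6°.
Dip direction = atan2(0.535, -0.243) = 114° (azimuth of n's horizontal projection).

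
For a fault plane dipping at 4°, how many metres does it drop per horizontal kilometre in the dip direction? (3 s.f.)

69.9 m

drop per km = 1000 × tan 4° = 1000 × 0.0699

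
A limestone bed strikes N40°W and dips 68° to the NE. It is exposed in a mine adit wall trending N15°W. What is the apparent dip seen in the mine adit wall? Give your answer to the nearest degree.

The section lies 25° from the strike.
tan(apparent dip) = tan 68° · sin 25° = 1.0460
apparent dip = arctan 1.0460 = 46.29°

46°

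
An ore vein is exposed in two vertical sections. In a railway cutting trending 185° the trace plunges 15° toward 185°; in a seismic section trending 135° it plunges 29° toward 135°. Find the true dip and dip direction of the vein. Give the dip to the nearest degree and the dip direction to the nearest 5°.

true dip 30°, dip direction 125°

The two traces are lines in the plane: v₁ = (sin 185°·cos 15°, cos 185°·cos 15°, −sin 15°), v₂ = (sin 135°·cos 29°, cos 135°·cos 29°, −sin 29°).
n = v₁ × v₂ = (0.306, -0.201, 0.647) (taken with n_z > 0).
Dip δ = arctan(|n_h|/n_z) = arctan(0.366/0.647) = 29.5°.
Dip direction = azimuth of (n_x, n_y) = atan2(0.306, -0.201) = 123°.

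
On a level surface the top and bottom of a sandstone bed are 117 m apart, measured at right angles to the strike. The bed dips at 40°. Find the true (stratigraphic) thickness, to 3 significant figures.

75.2 m

True thickness t = w · sin(dip) = 117 × sin 40°
t = 117 × 0.6428 = 75.206 m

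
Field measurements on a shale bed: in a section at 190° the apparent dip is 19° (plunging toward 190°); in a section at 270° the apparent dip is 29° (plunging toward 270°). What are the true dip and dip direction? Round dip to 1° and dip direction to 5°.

Each apparent-dip line lies in the plane. As unit vectors (x east, y north, z up), v₁ plunges 19°→190° and v₂ plunges 29°→270°.
The plane normal is n = v₁ × v₂ ∝ (-0.451, -0.205, 0.814).
True dip = arccos(n_z / |n|) = arccos(0.8541) = 31.3°.
Dip direction = atan2(-0.451, -0.205) = 246° (azimuth of n's horizontal projection).

true dip 31°, dip direction 245°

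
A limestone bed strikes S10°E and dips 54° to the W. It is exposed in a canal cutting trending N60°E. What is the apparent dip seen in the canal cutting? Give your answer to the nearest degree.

Angle between strike (S10°E) and section (N60°E): β = 70°.
tan α = tan 54° × sin 70° = 1.3764 × 0.9397 = 1.2934
α = arctan(1.2934) = 52.29°

52°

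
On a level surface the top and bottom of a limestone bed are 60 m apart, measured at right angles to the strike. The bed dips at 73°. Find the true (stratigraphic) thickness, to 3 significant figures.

57.4 m

True thickness t = w · sin(dip) = 60 × sin 73°
t = 60 × 0.9563 = 57.378 m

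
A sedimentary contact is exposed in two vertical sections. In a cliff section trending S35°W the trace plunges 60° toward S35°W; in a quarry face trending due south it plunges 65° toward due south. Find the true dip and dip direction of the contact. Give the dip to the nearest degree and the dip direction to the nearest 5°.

The two traces are lines in the plane: v₁ = (sin 215°·cos 60°, cos 215°·cos 60°, −sin 60°), v₂ = (sin 180°·cos 65°, cos 180°·cos 65°, −sin 65°).
The plane normal is n = v₁ × v₂ ∝ (0.005, -0.260, 0.121).
tan δ = √(n_x²+n_y²)/n_z = 0.260/0.121, so δ = 65.0°.
Dip direction = atan2(0.005, -0.260) = 179° (azimuth of n's horizontal projection).

true dip 65°, dip direction 180°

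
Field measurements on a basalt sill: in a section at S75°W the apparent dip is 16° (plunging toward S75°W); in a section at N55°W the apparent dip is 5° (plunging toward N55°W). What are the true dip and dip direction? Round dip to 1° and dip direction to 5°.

true dip 17°, dip direction 230°

The two traces are lines in the plane: v₁ = (sin 255°·cos 16°, cos 255°·cos 16°, −sin 16°), v₂ = (sin 305°·cos 5°, cos 305°·cos 5°, −sin 5°).
Cross product v₁ × v₂ gives the pole to the plane: n ∝ (-0.179, -0.144, 0.734).
True dip = arccos(n_z / |n|) = arccos(0.9542) = 17.4°.
Dip direction = azimuth of (n_x, n_y) = atan2(-0.179, -0.144) = 231°.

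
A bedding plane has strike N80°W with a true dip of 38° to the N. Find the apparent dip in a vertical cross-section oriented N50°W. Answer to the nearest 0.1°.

21.3°

The strike is N80°W and the section trends N50°W; the acute angle between them is β = 30°.
tan α = tan 38° × sin 30° = 0.7813 × 0.5000 = 0.3906
apparent dip = arctan 0.3906 = 21.34°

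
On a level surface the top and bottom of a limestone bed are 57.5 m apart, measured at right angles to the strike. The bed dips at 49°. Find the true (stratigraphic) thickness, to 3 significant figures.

43.4 m

True thickness t = w · sin(dip) = 57.5 × sin 49°
t = 57.5 × 0.7547 = 43.396 m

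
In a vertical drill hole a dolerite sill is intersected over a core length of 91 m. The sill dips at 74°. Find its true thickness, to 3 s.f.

25.1 m

True thickness t = h · cos(dip) = 91 × cos 74°
t = 91 × 0.2756 = 25.083 m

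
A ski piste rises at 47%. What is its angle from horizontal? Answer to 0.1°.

25.2°

tan θ = 47/100 = 0.4700
θ = arctan(0.4700) = 25.17°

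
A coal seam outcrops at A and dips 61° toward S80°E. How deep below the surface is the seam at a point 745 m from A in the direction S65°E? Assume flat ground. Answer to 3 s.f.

1300 m

The hole lies 15° from the dip direction, so the down-dip offset is 745 × cos 15° = 719.61 m.
Depth = down-dip offset × tan(dip) = 719.61 × tan 61° = 719.61 × 1.8040
Depth = 1298.22 m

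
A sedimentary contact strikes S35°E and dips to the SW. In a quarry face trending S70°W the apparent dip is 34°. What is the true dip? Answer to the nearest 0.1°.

34.9°

β = acute angle between strike S35°E and section S70°W = 75°.
tan(true dip) = tan 34° / sin 75° = 0.6983
δ = arctan(0.6983) = 34.93°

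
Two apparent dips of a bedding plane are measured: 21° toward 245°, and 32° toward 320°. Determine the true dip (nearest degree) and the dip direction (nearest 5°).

The two traces are lines in the plane: v₁ = (sin 245°·cos 21°, cos 245°·cos 21°, −sin 21°), v₂ = (sin 320°·cos 32°, cos 320°·cos 32°, −sin 32°).
Cross product v₁ × v₂ gives the pole to the plane: n ∝ (-0.442, 0.253, 0.765).
True dip = arccos(n_z / |n|) = arccos(0.8324) = 33.7°.
The horizontal component of n points toward azimuth atan2(n_x, n_y) = 300°, the dip direction.

true dip 34°, dip direction 300°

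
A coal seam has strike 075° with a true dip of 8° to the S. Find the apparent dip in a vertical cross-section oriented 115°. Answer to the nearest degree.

5°

The section lies 40° from the strike.
tan α = tan 8° × sin 40° = 0.1405 × 0.6428 = 0.0903
apparent dip = arctan 0.0903 = 5.16°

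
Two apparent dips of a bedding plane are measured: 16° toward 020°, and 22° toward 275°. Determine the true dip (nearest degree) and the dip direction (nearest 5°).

true dip 30°, dip direction 320°

The two traces are lines in the plane: v₁ = (sin 20°·cos 16°, cos 20°·cos 16°, −sin 16°), v₂ = (sin 275°·cos 22°, cos 275°·cos 22°, −sin 22°).
The plane normal is n = v₁ × v₂ ∝ (-0.316, 0.378, 0.861).
tan δ = √(n_x²+n_y²)/n_z = 0.493/0.861, so δ = 29.8°.
Dip direction = azimuth of (n_x, n_y) = atan2(-0.316, 0.378) = 320°.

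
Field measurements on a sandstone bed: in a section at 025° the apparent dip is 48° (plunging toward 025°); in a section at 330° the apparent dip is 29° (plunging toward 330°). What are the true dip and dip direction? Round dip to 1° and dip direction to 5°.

Represent each trace as a vector plunging at its apparent dip toward its trend (east-north-up frame): v₁ = (0.283, 0.606, -0.743), v₂ = (-0.437, 0.757, -0.485).
Cross product v₁ × v₂ gives the pole to the plane: n ∝ (0.269, 0.462, 0.479).
tan δ = √(n_x²+n_y²)/n_z = 0.535/0.479, so δ = 48.1°.
Dip direction = azimuth of (n_x, n_y) = atan2(0.269, 0.462) = 30°.

true dip 48°, dip direction 030°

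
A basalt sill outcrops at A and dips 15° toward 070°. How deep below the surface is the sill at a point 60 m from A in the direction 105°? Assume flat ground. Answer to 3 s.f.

13.2 m

The hole lies 35° from the dip direction, so the down-dip offset is 60 × cos 35° = 49.15 m.
Depth = down-dip offset × tan(dip) = 49.15 × tan 15° = 49.15 × 0.2679
Depth = 13.17 m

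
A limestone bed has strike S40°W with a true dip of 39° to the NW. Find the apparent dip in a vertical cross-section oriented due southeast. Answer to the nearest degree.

Angle between strike (S40°W) and section (due southeast): β = 85°.
tan α = tan 39° × sin 85° = 0.8098 × 0.9962 = 0.8067
apparent dip = arctan 0.8067 = 38.89°

39°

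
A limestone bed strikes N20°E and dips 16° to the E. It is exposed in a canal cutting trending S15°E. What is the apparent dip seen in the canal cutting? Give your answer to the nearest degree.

9°

The section lies 35° from the strike.
tan α = tan 16° × sin 35° = 0.2867 × 0.5736 = 0.1645
apparent dip = arctan 0.1645 = 9.34°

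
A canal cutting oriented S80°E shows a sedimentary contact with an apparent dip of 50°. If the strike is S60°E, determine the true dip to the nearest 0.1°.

74.0°

β = acute angle between strike S60°E and section S80°E = 20°.
tan δ = tan α / sin β = tan 50° / sin 20° = 1.1918 / 0.3420 = 3.4845
δ = arctan(3.4845) = 73.99°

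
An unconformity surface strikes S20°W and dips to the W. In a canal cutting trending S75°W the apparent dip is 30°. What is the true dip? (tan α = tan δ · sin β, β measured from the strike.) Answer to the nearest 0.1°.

35.2°

The section is 55° from the strike.
tan δ = tan α / sin β = tan 30° / sin 55° = 0.5774 / 0.8192 = 0.7048
true dip = arctan 0.7048 = 35.18°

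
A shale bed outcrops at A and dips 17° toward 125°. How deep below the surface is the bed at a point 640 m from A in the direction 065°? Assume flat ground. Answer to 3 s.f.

97.8 m

The hole lies 60° from the dip direction, so the down-dip offset is 640 × cos 60° = 320.00 m.
Depth = down-dip offset × tan(dip) = 320.00 × tan 17° = 320.00 × 0.3057
Depth = 97.83 m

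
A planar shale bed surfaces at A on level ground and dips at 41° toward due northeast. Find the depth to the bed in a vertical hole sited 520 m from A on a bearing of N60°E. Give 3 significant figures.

The hole lies 15° from the dip direction, so the down-dip offset is 520 × cos 15° = 502.28 m.
Depth = down-dip offset × tan(dip) = 502.28 × tan 41° = 502.28 × 0.8693
Depth = 436.63 m

437 m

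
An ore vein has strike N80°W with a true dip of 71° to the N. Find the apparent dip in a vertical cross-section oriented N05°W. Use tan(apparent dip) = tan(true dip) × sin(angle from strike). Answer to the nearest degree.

The strike is N80°W and the section trends N05°W; the acute angle between them is β = 75°.
tan α = tan 71° × sin 75° = 2.9042 × 0.9659 = 2.8053
α = arctan(2.8053) = 70.38°

70°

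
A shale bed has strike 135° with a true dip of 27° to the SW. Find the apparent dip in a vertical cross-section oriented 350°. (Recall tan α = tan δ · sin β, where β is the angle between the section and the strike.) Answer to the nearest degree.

Angle between strike (135°) and section (350°): β = 35°.
tan α = tan 27° × sin 35° = 0.5095 × 0.5736 = 0.2923
apparent dip = arctan 0.2923 = 16.29°

16°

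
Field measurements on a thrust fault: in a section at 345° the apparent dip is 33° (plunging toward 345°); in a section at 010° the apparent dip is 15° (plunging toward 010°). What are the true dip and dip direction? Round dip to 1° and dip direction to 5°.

true dip 45°, dip direction 295°

Represent each trace as a vector plunging at its apparent dip toward its trend (east-north-up frame): v₁ = (-0.217, 0.810, -0.545), v₂ = (0.168, 0.951, -0.259).
n = v₁ × v₂ = (-0.308, 0.148, 0.342) (taken with n_z > 0).
tan δ = √(n_x²+n_y²)/n_z = 0.342/0.342, so δ = 45.0°.
Dip direction = atan2(-0.308, 0.148) = 296° (azimuth of n's horizontal projection).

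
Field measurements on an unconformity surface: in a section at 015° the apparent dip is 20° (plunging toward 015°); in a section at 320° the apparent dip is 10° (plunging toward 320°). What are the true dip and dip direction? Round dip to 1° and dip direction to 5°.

Represent each trace as a vector plunging at its apparent dip toward its trend (east-north-up frame): v₁ = (0.243, 0.908, -0.342), v₂ = (-0.633, 0.754, -0.174).
The plane normal is n = v₁ × v₂ ∝ (0.100, 0.259, 0.758).
tan δ = √(n_x²+n_y²)/n_z = 0.278/0.758, so δ = 20.1°.
Dip direction = azimuth of (n_x, n_y) = atan2(0.100, 0.259) = 21°.

true dip 20°, dip direction 020°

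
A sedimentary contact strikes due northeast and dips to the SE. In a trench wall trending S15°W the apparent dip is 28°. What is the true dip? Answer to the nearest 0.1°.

The section is 30° from the strike.
tan δ = tan α / sin β = tan 28° / sin 30° = 0.5317 / 0.5000 = 1.0634
true dip = arctan 1.0634 = 46.76°

46.8°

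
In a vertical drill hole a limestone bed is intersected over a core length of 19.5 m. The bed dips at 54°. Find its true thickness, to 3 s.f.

True thickness t = h · cos(dip) = 19.5 × cos 54°
t = 19.5 × 0.5878 = 11.462 m

11.5 m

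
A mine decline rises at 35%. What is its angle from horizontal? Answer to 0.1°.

tan θ = 35/100 = 0.3500
θ = arctan(0.3500) = 19.29°

19.3°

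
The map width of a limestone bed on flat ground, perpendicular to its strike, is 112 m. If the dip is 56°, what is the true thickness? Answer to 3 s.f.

True thickness t = w · sin(dip) = 112 × sin 56°
t = 112 × 0.8290 = 92.852 m

92.9 m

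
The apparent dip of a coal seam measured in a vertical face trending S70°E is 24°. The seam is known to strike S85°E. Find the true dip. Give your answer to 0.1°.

β = acute angle between strike S85°E and section S70°E = 15°.
tan(true dip) = tan 24° / sin 15° = 1.7202
true dip = arctan 1.7202 = 59.83°

59.8°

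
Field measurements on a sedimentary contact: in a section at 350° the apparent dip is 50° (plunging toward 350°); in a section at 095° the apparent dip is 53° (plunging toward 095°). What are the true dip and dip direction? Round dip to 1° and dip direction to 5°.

Each apparent-dip line lies in the plane. As unit vectors (x east, y north, z up), v₁ plunges 50°→350° and v₂ plunges 53°→095°.
n = v₁ × v₂ = (0.546, 0.548, 0.374) (taken with n_z > 0).
Dip δ = arctan(|n_h|/n_z) = arctan(0.774/0.374) = 64.2°.
Dip direction = atan2(0.546, 0.548) = 45° (azimuth of n's horizontal projection).

true dip 64°, dip direction 045°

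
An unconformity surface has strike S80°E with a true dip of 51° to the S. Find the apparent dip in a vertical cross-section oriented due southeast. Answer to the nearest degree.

35°

The section lies 35° from the strike.
tan α = tan 51° × sin 35° = 1.2349 × 0.5736 = 0.7083
apparent dip = arctan 0.7083 = 35.31°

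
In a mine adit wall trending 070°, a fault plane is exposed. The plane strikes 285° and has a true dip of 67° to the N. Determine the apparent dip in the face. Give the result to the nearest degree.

Angle between strike (285°) and section (070°): β = 35°.
tan α = tan 67° × sin 35° = 2.3559 × 0.5736 = 1.3513
α = arctan(1.3513) = 53.50°

53°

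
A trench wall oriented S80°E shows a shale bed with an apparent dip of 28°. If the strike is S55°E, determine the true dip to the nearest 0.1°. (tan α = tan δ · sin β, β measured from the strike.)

51.5°

β = acute angle between strike S55°E and section S80°E = 25°.
tan(true dip) = tan 28° / sin 25° = 1.2581
δ = arctan(1.2581) = 51.52°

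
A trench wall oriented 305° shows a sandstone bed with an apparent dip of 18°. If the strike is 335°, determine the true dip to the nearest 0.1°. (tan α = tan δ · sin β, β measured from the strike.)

β = acute angle between strike 335° and section 305° = 30°.
tan(true dip) = tan 18° / sin 30° = 0.6498
true dip = arctan 0.6498 = 33.02°

33.0°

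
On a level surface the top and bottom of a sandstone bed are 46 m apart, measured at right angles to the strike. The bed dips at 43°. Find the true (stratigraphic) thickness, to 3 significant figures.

True thickness t = w · sin(dip) = 46 × sin 43°
t = 46 × 0.6820 = 31.372 m

31.4 m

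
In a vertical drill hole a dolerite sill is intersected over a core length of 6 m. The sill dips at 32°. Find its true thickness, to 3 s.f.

True thickness t = h · cos(dip) = 6 × cos 32°
t = 6 × 0.8480 = 5.088 m

5.09 m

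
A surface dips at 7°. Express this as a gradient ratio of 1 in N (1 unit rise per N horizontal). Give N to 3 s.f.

1 in 8.14

1 : N means tan θ = 1/N, so N = 1/tan 7° = 1/0.1228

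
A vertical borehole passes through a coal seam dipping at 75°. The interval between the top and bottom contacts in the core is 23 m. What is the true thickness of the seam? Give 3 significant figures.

5.95 m

True thickness t = h · cos(dip) = 23 × cos 75°
t = 23 × 0.2588 = 5.953 m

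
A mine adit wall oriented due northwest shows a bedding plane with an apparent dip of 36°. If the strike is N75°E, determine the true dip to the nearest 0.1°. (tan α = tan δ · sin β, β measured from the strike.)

40.0°

The section is 60° from the strike.
tan(true dip) = tan 36° / sin 60° = 0.8389
δ = arctan(0.8389) = 39.99°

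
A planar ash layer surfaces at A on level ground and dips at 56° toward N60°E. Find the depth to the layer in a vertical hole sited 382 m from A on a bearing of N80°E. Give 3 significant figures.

The hole lies 20° from the dip direction, so the down-dip offset is 382 × cos 20° = 358.96 m.
Depth = down-dip offset × tan(dip) = 358.96 × tan 56° = 358.96 × 1.4826
Depth = 532.18 m

532 m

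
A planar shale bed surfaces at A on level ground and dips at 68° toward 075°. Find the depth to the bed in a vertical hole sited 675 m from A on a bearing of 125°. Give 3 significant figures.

1070 m

The hole lies 50° from the dip direction, so the down-dip offset is 675 × cos 50° = 433.88 m.
Depth = down-dip offset × tan(dip) = 433.88 × tan 68° = 433.88 × 2.4751
Depth = 1073.89 m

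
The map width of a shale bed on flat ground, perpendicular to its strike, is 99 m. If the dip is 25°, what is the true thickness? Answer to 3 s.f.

41.8 m

True thickness t = w · sin(dip) = 99 × sin 25°
t = 99 × 0.4226 = 41.839 m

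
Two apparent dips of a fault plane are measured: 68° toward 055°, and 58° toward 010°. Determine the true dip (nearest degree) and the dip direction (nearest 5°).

The two traces are lines in the plane: v₁ = (sin 55°·cos 68°, cos 55°·cos 68°, −sin 68°), v₂ = (sin 10°·cos 58°, cos 10°·cos 58°, −sin 58°).
The plane normal is n = v₁ × v₂ ∝ (0.302, 0.175, 0.140).
tan δ = √(n_x²+n_y²)/n_z = 0.349/0.140, so δ = 68.1°.
The horizontal component of n points toward azimuth atan2(n_x, n_y) = 60°, the dip direction.

true dip 68°, dip direction 060°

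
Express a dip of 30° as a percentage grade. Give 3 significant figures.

57.7%

grade % = 100 × tan 30° = 100 × 0.5774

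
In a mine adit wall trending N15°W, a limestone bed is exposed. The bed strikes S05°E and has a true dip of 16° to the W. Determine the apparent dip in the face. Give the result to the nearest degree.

The strike is S05°E and the section trends N15°W; the acute angle between them is β = 10°.
tan α = tan 16° × sin 10° = 0.2867 × 0.1736 = 0.0498
apparent dip = arctan 0.0498 = 2.85°

3°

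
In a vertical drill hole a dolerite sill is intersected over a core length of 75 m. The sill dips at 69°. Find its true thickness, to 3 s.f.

26.9 m

True thickness t = h · cos(dip) = 75 × cos 69°
t = 75 × 0.3584 = 26.878 m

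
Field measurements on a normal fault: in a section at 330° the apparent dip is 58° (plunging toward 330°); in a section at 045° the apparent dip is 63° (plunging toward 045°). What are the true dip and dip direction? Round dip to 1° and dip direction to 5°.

Represent each trace as a vector plunging at its apparent dip toward its trend (east-north-up frame): v₁ = (-0.265, 0.459, -0.848), v₂ = (0.321, 0.321, -0.891).
The plane normal is n = v₁ × v₂ ∝ (0.137, 0.508, 0.232).
True dip = arccos(n_z / |n|) = arccos(0.4039) = 66.2°.
Dip direction = azimuth of (n_x, n_y) = atan2(0.137, 0.508) = 15°.

true dip 66°, dip direction 015°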